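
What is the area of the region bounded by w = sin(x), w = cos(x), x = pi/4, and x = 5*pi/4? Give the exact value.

2*sqrt(2)

On [pi/4, 5*pi/4], (sin(x)) - (cos(x)) = sin(x) - cos(x) is ≥ 0 throughout, so the area is a single integral of |sin(x) - cos(x)|.
∫[pi/4,5*pi/4] (sin(x) - cos(x)) dx = 2*sqrt(2).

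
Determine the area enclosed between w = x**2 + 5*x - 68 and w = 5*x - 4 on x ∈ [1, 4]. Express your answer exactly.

On [1, 4], (x**2 + 5*x - 68) - (5*x - 4) = x**2 - 64 is ≤ 0 throughout, so the area is a single integral of |x**2 - 64|.
∫[1,4] (x**2 - 64) dx = -171; the area of that piece is 171.

171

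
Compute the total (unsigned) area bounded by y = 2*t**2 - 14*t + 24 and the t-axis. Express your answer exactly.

1/3

The curve meets the t-axis where 2*t**2 - 14*t + 24 = 0, i.e. 2*(t - 4)*(t - 3) = 0, at t = 3, 4.
On [3, 4] the curve lies below the axis; ∫[3,4] (2*t**2 - 14*t + 24) dt = -1/3, giving area 1/3.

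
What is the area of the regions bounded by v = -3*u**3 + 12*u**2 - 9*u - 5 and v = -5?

Set the curves equal: -3*u**3 + 12*u**2 - 9*u - 5 = -5, so -3*u**3 + 12*u**2 - 9*u = 0, which factors as -3*u*(u - 3)*(u - 1) = 0. The curves meet at u = 0, 1, 3.
On [0, 1], v = -5 is on top; that piece has area ∫[0,1] (-(-3*u**3 + 12*u**2 - 9*u)) du = 5/4.
On [1, 3], v = -3*u**3 + 12*u**2 - 9*u - 5 is on top; that piece has area ∫[1,3] (-3*u**3 + 12*u**2 - 9*u) du = 8.
Total enclosed area = 5/4 + 8 = 37/4.

37/4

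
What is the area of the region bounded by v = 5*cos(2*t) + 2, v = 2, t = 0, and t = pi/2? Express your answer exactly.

5

The difference (5*cos(2*t) + 2) - (2) = 5*cos(2*t) changes sign at t = pi/4 inside [0, pi/2], so split the integral there.
∫[0,pi/4] (5*cos(2*t)) dt = 5/2.
∫[pi/4,pi/2] (5*cos(2*t)) dt = -5/2; the area of that piece is 5/2.
Total area = 5/2 + 5/2 = 5.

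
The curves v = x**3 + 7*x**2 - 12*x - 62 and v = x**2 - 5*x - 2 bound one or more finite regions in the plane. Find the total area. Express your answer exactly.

517/2

Set the curves equal: x**3 + 7*x**2 - 12*x - 62 = x**2 - 5*x - 2, so x**3 + 6*x**2 - 7*x - 60 = 0, which factors as (x - 3)*(x + 4)*(x + 5) = 0. The curves meet at x = -5, -4, 3.
On [-5, -4], v = x**3 + 7*x**2 - 12*x - 62 is on top; that piece has area ∫[-5,-4] (x**3 + 6*x**2 - 7*x - 60) dx = 5/4.
On [-4, 3], v = x**2 - 5*x - 2 is on top; that piece has area ∫[-4,3] (-(x**3 + 6*x**2 - 7*x - 60)) dx = 1029/4.
Total enclosed area = 5/4 + 1029/4 = 517/2.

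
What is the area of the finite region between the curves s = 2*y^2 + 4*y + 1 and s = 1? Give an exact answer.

8/3

Both boundary curves give s as a function of y, so integrate with respect to y. Setting them equal: 2*y^2 + 4*y = 0, i.e. 2*y*(y + 2) = 0, so they meet at y = -2, 0.
For y in [-2, 0], s = 2*y^2 + 4*y + 1 is on the left; area = ∫[-2,0] (-(2*y^2 + 4*y)) dy = 8/3.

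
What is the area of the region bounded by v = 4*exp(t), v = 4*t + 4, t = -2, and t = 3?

-30 - 4*exp(-2) + 4*exp(3)

On [-2, 3], (4*exp(t)) - (4*t + 4) = -4*t + 4*exp(t) - 4 is ≥ 0 throughout, so the area is a single integral of |-4*t + 4*exp(t) - 4|.
∫[-2,3] (-4*t + 4*exp(t) - 4) dt = -30 - 4*exp(-2) + 4*exp(3).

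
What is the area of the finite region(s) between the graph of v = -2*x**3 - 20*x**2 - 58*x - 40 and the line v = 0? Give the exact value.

71/3

The curve meets the x-axis where -2*x**3 - 20*x**2 - 58*x - 40 = 0, i.e. -2*(x + 1)*(x + 4)*(x + 5) = 0, at x = -5, -4, -1.
On [-5, -4] the curve lies below the axis; ∫[-5,-4] (-2*x**3 - 20*x**2 - 58*x - 40) dx = -7/6, giving area 7/6.
On [-4, -1] the curve lies above the axis; ∫[-4,-1] (-2*x**3 - 20*x**2 - 58*x - 40) dx = 45/2, giving area 45/2.
Total area = 7/6 + 45/2 = 71/3.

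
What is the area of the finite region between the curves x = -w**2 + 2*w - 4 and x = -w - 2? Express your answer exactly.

Both boundary curves give x as a function of w, so integrate with respect to w. Setting them equal: -w**2 + 3*w - 2 = 0, i.e. -(w - 2)*(w - 1) = 0, so they meet at w = 1, 2.
For w in [1, 2], x = -w**2 + 2*w - 4 is on the right; area = ∫[1,2] (-w**2 + 3*w - 2) dw = 1/6.

1/6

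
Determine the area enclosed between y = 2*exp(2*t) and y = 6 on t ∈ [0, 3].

-23 + 6*log(3) + exp(6)

The difference (2*exp(2*t)) - (6) = 2*exp(2*t) - 6 changes sign at t = log(3)/2 inside [0, 3], so split the integral there.
∫[0,log(3)/2] (2*exp(2*t) - 6) dt = 2 - log(27); the area of that piece is -2 + log(27).
∫[log(3)/2,3] (2*exp(2*t) - 6) dt = -21 + 3*log(3) + exp(6).
Total area = (-2 + log(27)) + (-21 + 3*log(3) + exp(6)) = -23 + 6*log(3) + exp(6).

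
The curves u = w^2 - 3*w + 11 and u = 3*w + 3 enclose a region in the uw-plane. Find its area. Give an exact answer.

4/3

Both boundary curves give u as a function of w, so integrate with respect to w. Setting them equal: w^2 - 6*w + 8 = 0, i.e. (w - 4)*(w - 2) = 0, so they meet at w = 2, 4.
For w in [2, 4], u = w^2 - 3*w + 11 is on the left; area = ∫[2,4] (-(w^2 - 6*w + 8)) dw = 4/3.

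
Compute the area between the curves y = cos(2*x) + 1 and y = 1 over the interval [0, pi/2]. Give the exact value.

The difference (cos(2*x) + 1) - (1) = cos(2*x) changes sign at x = pi/4 inside [0, pi/2], so split the integral there.
∫[0,pi/4] (cos(2*x)) dx = 1/2.
∫[pi/4,pi/2] (cos(2*x)) dx = -1/2; the area of that piece is 1/2.
Total area = 1/2 + 1/2 = 1.

1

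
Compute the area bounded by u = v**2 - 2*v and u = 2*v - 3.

4/3

Both boundary curves give u as a function of v, so integrate with respect to v. Setting them equal: v**2 - 4*v + 3 = 0, i.e. (v - 3)*(v - 1) = 0, so they meet at v = 1, 3.
For v in [1, 3], u = v**2 - 2*v is on the left; area = ∫[1,3] (-(v**2 - 4*v + 3)) dv = 4/3.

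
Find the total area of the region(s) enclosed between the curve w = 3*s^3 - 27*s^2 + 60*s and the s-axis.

393/4

The curve meets the s-axis where 3*s^3 - 27*s^2 + 60*s = 0, i.e. 3*s*(s - 5)*(s - 4) = 0, at s = 0, 4, 5.
On [0, 4] the curve lies above the axis; ∫[0,4] (3*s^3 - 27*s^2 + 60*s) ds = 96, giving area 96.
On [4, 5] the curve lies below the axis; ∫[4,5] (3*s^3 - 27*s^2 + 60*s) ds = -9/4, giving area 9/4.
Total area = 96 + 9/4 = 393/4.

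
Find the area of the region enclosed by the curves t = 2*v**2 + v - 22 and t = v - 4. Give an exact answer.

72

Both boundary curves give t as a function of v, so integrate with respect to v. Setting them equal: 2*v**2 - 18 = 0, i.e. 2*(v - 3)*(v + 3) = 0, so they meet at v = -3, 3.
For v in [-3, 3], t = 2*v**2 + v - 22 is on the left; area = ∫[-3,3] (-(2*v**2 - 18)) dv = 72.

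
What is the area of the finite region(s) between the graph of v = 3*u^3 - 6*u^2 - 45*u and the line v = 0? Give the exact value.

863/2

The curve meets the u-axis where 3*u^3 - 6*u^2 - 45*u = 0, i.e. 3*u*(u - 5)*(u + 3) = 0, at u = -3, 0, 5.
On [-3, 0] the curve lies above the axis; ∫[-3,0] (3*u^3 - 6*u^2 - 45*u) du = 351/4, giving area 351/4.
On [0, 5] the curve lies below the axis; ∫[0,5] (3*u^3 - 6*u^2 - 45*u) du = -1375/4, giving area 1375/4.
Total area = 351/4 + 1375/4 = 863/2.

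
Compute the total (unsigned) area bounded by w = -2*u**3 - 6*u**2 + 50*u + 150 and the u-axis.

The curve meets the u-axis where -2*u**3 - 6*u**2 + 50*u + 150 = 0, i.e. -2*(u - 5)*(u + 3)*(u + 5) = 0, at u = -5, -3, 5.
On [-5, -3] the curve lies below the axis; ∫[-5,-3] (-2*u**3 - 6*u**2 + 50*u + 150) du = -24, giving area 24.
On [-3, 5] the curve lies above the axis; ∫[-3,5] (-2*u**3 - 6*u**2 + 50*u + 150) du = 1024, giving area 1024.
Total area = 24 + 1024 = 1048.

1048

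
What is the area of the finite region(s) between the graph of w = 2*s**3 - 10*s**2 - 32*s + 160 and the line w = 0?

The curve meets the s-axis where 2*s**3 - 10*s**2 - 32*s + 160 = 0, i.e. 2*(s - 5)*(s - 4)*(s + 4) = 0, at s = -4, 4, 5.
On [-4, 4] the curve lies above the axis; ∫[-4,4] (2*s**3 - 10*s**2 - 32*s + 160) ds = 2560/3, giving area 2560/3.
On [4, 5] the curve lies below the axis; ∫[4,5] (2*s**3 - 10*s**2 - 32*s + 160) ds = -17/6, giving area 17/6.
Total area = 2560/3 + 17/6 = 5137/6.

5137/6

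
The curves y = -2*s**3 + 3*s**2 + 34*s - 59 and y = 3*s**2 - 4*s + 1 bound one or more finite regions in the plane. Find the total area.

517

Set the curves equal: -2*s**3 + 3*s**2 + 34*s - 59 = 3*s**2 - 4*s + 1, so -2*s**3 + 38*s - 60 = 0, which factors as -2*(s - 3)*(s - 2)*(s + 5) = 0. The curves meet at s = -5, 2, 3.
On [-5, 2], y = 3*s**2 - 4*s + 1 is on top; that piece has area ∫[-5,2] (-(-2*s**3 + 38*s - 60)) ds = 1029/2.
On [2, 3], y = -2*s**3 + 3*s**2 + 34*s - 59 is on top; that piece has area ∫[2,3] (-2*s**3 + 38*s - 60) ds = 5/2.
Total enclosed area = 1029/2 + 5/2 = 517.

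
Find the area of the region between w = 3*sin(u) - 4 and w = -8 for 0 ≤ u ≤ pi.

On [0, pi], (3*sin(u) - 4) - (-8) = 3*sin(u) + 4 is ≥ 0 throughout, so the area is a single integral of |3*sin(u) + 4|.
∫[0,pi] (3*sin(u) + 4) du = 6 + 4*pi.

6 + 4*pi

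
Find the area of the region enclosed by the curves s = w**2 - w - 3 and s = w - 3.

4/3

Both boundary curves give s as a function of w, so integrate with respect to w. Setting them equal: w**2 - 2*w = 0, i.e. w*(w - 2) = 0, so they meet at w = 0, 2.
For w in [0, 2], s = w**2 - w - 3 is on the left; area = ∫[0,2] (-(w**2 - 2*w)) dw = 4/3.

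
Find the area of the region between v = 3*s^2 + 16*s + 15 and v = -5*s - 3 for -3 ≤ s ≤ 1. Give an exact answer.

The difference (3*s^2 + 16*s + 15) - (-5*s - 3) = 3*s^2 + 21*s + 18 changes sign at s = -1 inside [-3, 1], so split the integral there.
∫[-3,-1] (3*s^2 + 21*s + 18) ds = -22; the area of that piece is 22.
∫[-1,1] (3*s^2 + 21*s + 18) ds = 38.
Total area = 22 + 38 = 60.

60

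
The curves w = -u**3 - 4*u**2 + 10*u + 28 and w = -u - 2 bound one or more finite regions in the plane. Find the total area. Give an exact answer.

863/6

Set the curves equal: -u**3 - 4*u**2 + 10*u + 28 = -u - 2, so -u**3 - 4*u**2 + 11*u + 30 = 0, which factors as -(u - 3)*(u + 2)*(u + 5) = 0. The curves meet at u = -5, -2, 3.
On [-5, -2], w = -u - 2 is on top; that piece has area ∫[-5,-2] (-(-u**3 - 4*u**2 + 11*u + 30)) du = 117/4.
On [-2, 3], w = -u**3 - 4*u**2 + 10*u + 28 is on top; that piece has area ∫[-2,3] (-u**3 - 4*u**2 + 11*u + 30) du = 1375/12.
Total enclosed area = 117/4 + 1375/12 = 863/6.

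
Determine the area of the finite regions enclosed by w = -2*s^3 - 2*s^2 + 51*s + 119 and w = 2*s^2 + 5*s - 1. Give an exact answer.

Set the curves equal: -2*s^3 - 2*s^2 + 51*s + 119 = 2*s^2 + 5*s - 1, so -2*s^3 - 4*s^2 + 46*s + 120 = 0, which factors as -2*(s - 5)*(s + 3)*(s + 4) = 0. The curves meet at s = -4, -3, 5.
On [-4, -3], w = 2*s^2 + 5*s - 1 is on top; that piece has area ∫[-4,-3] (-(-2*s^3 - 4*s^2 + 46*s + 120)) ds = 17/6.
On [-3, 5], w = -2*s^3 - 2*s^2 + 51*s + 119 is on top; that piece has area ∫[-3,5] (-2*s^3 - 4*s^2 + 46*s + 120) ds = 2560/3.
Total enclosed area = 17/6 + 2560/3 = 5137/6.

5137/6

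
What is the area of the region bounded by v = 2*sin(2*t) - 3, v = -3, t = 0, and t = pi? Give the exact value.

4

The difference (2*sin(2*t) - 3) - (-3) = 2*sin(2*t) changes sign at t = pi/2 inside [0, pi], so split the integral there.
∫[0,pi/2] (2*sin(2*t)) dt = 2.
∫[pi/2,pi] (2*sin(2*t)) dt = -2; the area of that piece is 2.
Total area = 2 + 2 = 4.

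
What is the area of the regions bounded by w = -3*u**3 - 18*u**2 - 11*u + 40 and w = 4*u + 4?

Set the curves equal: -3*u**3 - 18*u**2 - 11*u + 40 = 4*u + 4, so -3*u**3 - 18*u**2 - 15*u + 36 = 0, which factors as -3*(u - 1)*(u + 3)*(u + 4) = 0. The curves meet at u = -4, -3, 1.
On [-4, -3], w = 4*u + 4 is on top; that piece has area ∫[-4,-3] (-(-3*u**3 - 18*u**2 - 15*u + 36)) du = 9/4.
On [-3, 1], w = -3*u**3 - 18*u**2 - 11*u + 40 is on top; that piece has area ∫[-3,1] (-3*u**3 - 18*u**2 - 15*u + 36) du = 96.
Total enclosed area = 9/4 + 96 = 393/4.

393/4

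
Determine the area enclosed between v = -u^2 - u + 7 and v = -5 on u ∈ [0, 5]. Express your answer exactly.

235/6

The difference (-u^2 - u + 7) - (-5) = -u^2 - u + 12 changes sign at u = 3 inside [0, 5], so split the integral there.
∫[0,3] (-u^2 - u + 12) du = 45/2.
∫[3,5] (-u^2 - u + 12) du = -50/3; the area of that piece is 50/3.
Total area = 45/2 + 50/3 = 235/6.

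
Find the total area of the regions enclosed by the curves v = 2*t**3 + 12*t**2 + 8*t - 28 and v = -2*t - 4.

131/2

Set the curves equal: 2*t**3 + 12*t**2 + 8*t - 28 = -2*t - 4, so 2*t**3 + 12*t**2 + 10*t - 24 = 0, which factors as 2*(t - 1)*(t + 3)*(t + 4) = 0. The curves meet at t = -4, -3, 1.
On [-4, -3], v = 2*t**3 + 12*t**2 + 8*t - 28 is on top; that piece has area ∫[-4,-3] (2*t**3 + 12*t**2 + 10*t - 24) dt = 3/2.
On [-3, 1], v = -2*t - 4 is on top; that piece has area ∫[-3,1] (-(2*t**3 + 12*t**2 + 10*t - 24)) dt = 64.
Total enclosed area = 3/2 + 64 = 131/2.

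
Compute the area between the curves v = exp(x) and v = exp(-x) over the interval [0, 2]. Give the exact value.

-2 + exp(-2) + exp(2)

On [0, 2], (exp(x)) - (exp(-x)) = exp(x) - exp(-x) is ≥ 0 throughout, so the area is a single integral of |exp(x) - exp(-x)|.
∫[0,2] (exp(x) - exp(-x)) dx = -2 + exp(-2) + exp(2).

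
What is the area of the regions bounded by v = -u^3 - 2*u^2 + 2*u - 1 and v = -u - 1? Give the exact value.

Set the curves equal: -u^3 - 2*u^2 + 2*u - 1 = -u - 1, so -u^3 - 2*u^2 + 3*u = 0, which factors as -u*(u - 1)*(u + 3) = 0. The curves meet at u = -3, 0, 1.
On [-3, 0], v = -u - 1 is on top; that piece has area ∫[-3,0] (-(-u^3 - 2*u^2 + 3*u)) du = 45/4.
On [0, 1], v = -u^3 - 2*u^2 + 2*u - 1 is on top; that piece has area ∫[0,1] (-u^3 - 2*u^2 + 3*u) du = 7/12.
Total enclosed area = 45/4 + 7/12 = 71/6.

71/6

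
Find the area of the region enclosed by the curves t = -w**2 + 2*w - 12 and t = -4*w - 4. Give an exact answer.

Both boundary curves give t as a function of w, so integrate with respect to w. Setting them equal: -w**2 + 6*w - 8 = 0, i.e. -(w - 4)*(w - 2) = 0, so they meet at w = 2, 4.
For w in [2, 4], t = -w**2 + 2*w - 12 is on the right; area = ∫[2,4] (-w**2 + 6*w - 8) dw = 4/3.

4/3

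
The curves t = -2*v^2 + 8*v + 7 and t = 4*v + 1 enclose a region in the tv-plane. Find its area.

64/3

Both boundary curves give t as a function of v, so integrate with respect to v. Setting them equal: -2*v^2 + 4*v + 6 = 0, i.e. -2*(v - 3)*(v + 1) = 0, so they meet at v = -1, 3.
For v in [-1, 3], t = -2*v^2 + 8*v + 7 is on the right; area = ∫[-1,3] (-2*v^2 + 4*v + 6) dv = 64/3.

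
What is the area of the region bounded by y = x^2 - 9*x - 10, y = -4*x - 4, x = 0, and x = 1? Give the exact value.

49/6

On [0, 1], (x^2 - 9*x - 10) - (-4*x - 4) = x^2 - 5*x - 6 is ≤ 0 throughout, so the area is a single integral of |x^2 - 5*x - 6|.
∫[0,1] (x^2 - 5*x - 6) dx = -49/6; the area of that piece is 49/6.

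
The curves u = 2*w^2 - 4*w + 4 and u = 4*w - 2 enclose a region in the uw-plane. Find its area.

8/3

Both boundary curves give u as a function of w, so integrate with respect to w. Setting them equal: 2*w^2 - 8*w + 6 = 0, i.e. 2*(w - 3)*(w - 1) = 0, so they meet at w = 1, 3.
For w in [1, 3], u = 2*w^2 - 4*w + 4 is on the left; area = ∫[1,3] (-(2*w^2 - 8*w + 6)) dw = 8/3.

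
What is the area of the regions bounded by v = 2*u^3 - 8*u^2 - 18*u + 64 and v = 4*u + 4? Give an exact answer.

Set the curves equal: 2*u^3 - 8*u^2 - 18*u + 64 = 4*u + 4, so 2*u^3 - 8*u^2 - 22*u + 60 = 0, which factors as 2*(u - 5)*(u - 2)*(u + 3) = 0. The curves meet at u = -3, 2, 5.
On [-3, 2], v = 2*u^3 - 8*u^2 - 18*u + 64 is on top; that piece has area ∫[-3,2] (2*u^3 - 8*u^2 - 22*u + 60) du = 1375/6.
On [2, 5], v = 4*u + 4 is on top; that piece has area ∫[2,5] (-(2*u^3 - 8*u^2 - 22*u + 60)) du = 117/2.
Total enclosed area = 1375/6 + 117/2 = 863/3.

863/3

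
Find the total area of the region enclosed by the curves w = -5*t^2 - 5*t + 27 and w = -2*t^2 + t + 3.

108

Set the curves equal: -5*t^2 - 5*t + 27 = -2*t^2 + t + 3, so -3*t^2 - 6*t + 24 = 0, which factors as -3*(t - 2)*(t + 4) = 0. The curves meet at t = -4, 2.
On [-4, 2], w = -5*t^2 - 5*t + 27 is on top; that piece has area ∫[-4,2] (-3*t^2 - 6*t + 24) dt = 108.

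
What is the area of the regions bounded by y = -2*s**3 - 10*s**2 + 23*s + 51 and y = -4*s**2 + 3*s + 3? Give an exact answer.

407/2

Set the curves equal: -2*s**3 - 10*s**2 + 23*s + 51 = -4*s**2 + 3*s + 3, so -2*s**3 - 6*s**2 + 20*s + 48 = 0, which factors as -2*(s - 3)*(s + 2)*(s + 4) = 0. The curves meet at s = -4, -2, 3.
On [-4, -2], y = -4*s**2 + 3*s + 3 is on top; that piece has area ∫[-4,-2] (-(-2*s**3 - 6*s**2 + 20*s + 48)) ds = 16.
On [-2, 3], y = -2*s**3 - 10*s**2 + 23*s + 51 is on top; that piece has area ∫[-2,3] (-2*s**3 - 6*s**2 + 20*s + 48) ds = 375/2.
Total enclosed area = 16 + 375/2 = 407/2.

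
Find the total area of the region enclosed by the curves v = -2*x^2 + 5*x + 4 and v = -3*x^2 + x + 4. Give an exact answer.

32/3

Set the curves equal: -2*x^2 + 5*x + 4 = -3*x^2 + x + 4, so x^2 + 4*x = 0, which factors as x*(x + 4) = 0. The curves meet at x = -4, 0.
On [-4, 0], v = -3*x^2 + x + 4 is on top; that piece has area ∫[-4,0] (-(x^2 + 4*x)) dx = 32/3.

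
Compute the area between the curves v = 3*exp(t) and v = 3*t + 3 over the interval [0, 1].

On [0, 1], (3*exp(t)) - (3*t + 3) = -3*t + 3*exp(t) - 3 is ≥ 0 throughout, so the area is a single integral of |-3*t + 3*exp(t) - 3|.
∫[0,1] (-3*t + 3*exp(t) - 3) dt = -15/2 + 3*exp(1).

-15/2 + 3*exp(1)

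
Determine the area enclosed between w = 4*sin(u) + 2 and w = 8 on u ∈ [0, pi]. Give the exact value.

On [0, pi], (4*sin(u) + 2) - (8) = 4*sin(u) - 6 is ≤ 0 throughout, so the area is a single integral of |4*sin(u) - 6|.
∫[0,pi] (4*sin(u) - 6) du = 8 - 6*pi; the area of that piece is -8 + 6*pi.

-8 + 6*pi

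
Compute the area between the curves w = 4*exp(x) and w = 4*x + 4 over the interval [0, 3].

On [0, 3], (4*exp(x)) - (4*x + 4) = -4*x + 4*exp(x) - 4 is ≥ 0 throughout, so the area is a single integral of |-4*x + 4*exp(x) - 4|.
∫[0,3] (-4*x + 4*exp(x) - 4) dx = -34 + 4*exp(3).

-34 + 4*exp(3)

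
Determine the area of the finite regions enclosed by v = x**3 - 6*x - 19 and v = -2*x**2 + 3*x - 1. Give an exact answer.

443/6

Set the curves equal: x**3 - 6*x - 19 = -2*x**2 + 3*x - 1, so x**3 + 2*x**2 - 9*x - 18 = 0, which factors as (x - 3)*(x + 2)*(x + 3) = 0. The curves meet at x = -3, -2, 3.
On [-3, -2], v = x**3 - 6*x - 19 is on top; that piece has area ∫[-3,-2] (x**3 + 2*x**2 - 9*x - 18) dx = 11/12.
On [-2, 3], v = -2*x**2 + 3*x - 1 is on top; that piece has area ∫[-2,3] (-(x**3 + 2*x**2 - 9*x - 18)) dx = 875/12.
Total enclosed area = 11/12 + 875/12 = 443/6.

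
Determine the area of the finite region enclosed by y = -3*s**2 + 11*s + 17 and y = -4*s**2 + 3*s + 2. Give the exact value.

Set the curves equal: -3*s**2 + 11*s + 17 = -4*s**2 + 3*s + 2, so s**2 + 8*s + 15 = 0, which factors as (s + 3)*(s + 5) = 0. The curves meet at s = -5, -3.
On [-5, -3], y = -4*s**2 + 3*s + 2 is on top; that piece has area ∫[-5,-3] (-(s**2 + 8*s + 15)) ds = 4/3.

4/3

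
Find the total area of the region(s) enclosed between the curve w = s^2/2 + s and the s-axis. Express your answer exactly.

The curve meets the s-axis where s^2/2 + s = 0, i.e. s*(s + 2)/2 = 0, at s = -2, 0.
On [-2, 0] the curve lies below the axis; ∫[-2,0] (s^2/2 + s) ds = -2/3, giving area 2/3.

2/3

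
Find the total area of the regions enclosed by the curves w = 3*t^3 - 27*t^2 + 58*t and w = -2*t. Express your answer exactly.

Set the curves equal: 3*t^3 - 27*t^2 + 58*t = -2*t, so 3*t^3 - 27*t^2 + 60*t = 0, which factors as 3*t*(t - 5)*(t - 4) = 0. The curves meet at t = 0, 4, 5.
On [0, 4], w = 3*t^3 - 27*t^2 + 58*t is on top; that piece has area ∫[0,4] (3*t^3 - 27*t^2 + 60*t) dt = 96.
On [4, 5], w = -2*t is on top; that piece has area ∫[4,5] (-(3*t^3 - 27*t^2 + 60*t)) dt = 9/4.
Total enclosed area = 96 + 9/4 = 393/4.

393/4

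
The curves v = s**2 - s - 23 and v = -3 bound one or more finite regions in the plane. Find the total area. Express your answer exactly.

Set the curves equal: s**2 - s - 23 = -3, so s**2 - s - 20 = 0, which factors as (s - 5)*(s + 4) = 0. The curves meet at s = -4, 5.
On [-4, 5], v = -3 is on top; that piece has area ∫[-4,5] (-(s**2 - s - 20)) ds = 243/2.

243/2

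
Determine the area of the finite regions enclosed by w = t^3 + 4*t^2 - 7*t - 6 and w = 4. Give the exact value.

937/12

Set the curves equal: t^3 + 4*t^2 - 7*t - 6 = 4, so t^3 + 4*t^2 - 7*t - 10 = 0, which factors as (t - 2)*(t + 1)*(t + 5) = 0. The curves meet at t = -5, -1, 2.
On [-5, -1], w = t^3 + 4*t^2 - 7*t - 6 is on top; that piece has area ∫[-5,-1] (t^3 + 4*t^2 - 7*t - 10) dt = 160/3.
On [-1, 2], w = 4 is on top; that piece has area ∫[-1,2] (-(t^3 + 4*t^2 - 7*t - 10)) dt = 99/4.
Total enclosed area = 160/3 + 99/4 = 937/12.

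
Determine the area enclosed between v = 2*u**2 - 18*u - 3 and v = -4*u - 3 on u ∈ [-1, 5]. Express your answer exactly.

298/3

The difference (2*u**2 - 18*u - 3) - (-4*u - 3) = 2*u**2 - 14*u changes sign at u = 0 inside [-1, 5], so split the integral there.
∫[-1,0] (2*u**2 - 14*u) du = 23/3.
∫[0,5] (2*u**2 - 14*u) du = -275/3; the area of that piece is 275/3.
Total area = 23/3 + 275/3 = 298/3.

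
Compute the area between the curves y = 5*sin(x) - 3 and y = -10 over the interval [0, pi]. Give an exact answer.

10 + 7*pi

On [0, pi], (5*sin(x) - 3) - (-10) = 5*sin(x) + 7 is ≥ 0 throughout, so the area is a single integral of |5*sin(x) + 7|.
∫[0,pi] (5*sin(x) + 7) dx = 10 + 7*pi.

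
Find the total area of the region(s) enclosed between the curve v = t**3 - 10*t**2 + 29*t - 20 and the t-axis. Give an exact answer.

71/6

The curve meets the t-axis where t**3 - 10*t**2 + 29*t - 20 = 0, i.e. (t - 5)*(t - 4)*(t - 1) = 0, at t = 1, 4, 5.
On [1, 4] the curve lies above the axis; ∫[1,4] (t**3 - 10*t**2 + 29*t - 20) dt = 45/4, giving area 45/4.
On [4, 5] the curve lies below the axis; ∫[4,5] (t**3 - 10*t**2 + 29*t - 20) dt = -7/12, giving area 7/12.
Total area = 45/4 + 7/12 = 71/6.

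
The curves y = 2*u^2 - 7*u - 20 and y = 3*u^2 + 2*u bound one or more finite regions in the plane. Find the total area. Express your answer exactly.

1/6

Set the curves equal: 2*u^2 - 7*u - 20 = 3*u^2 + 2*u, so -u^2 - 9*u - 20 = 0, which factors as -(u + 4)*(u + 5) = 0. The curves meet at u = -5, -4.
On [-5, -4], y = 2*u^2 - 7*u - 20 is on top; that piece has area ∫[-5,-4] (-u^2 - 9*u - 20) du = 1/6.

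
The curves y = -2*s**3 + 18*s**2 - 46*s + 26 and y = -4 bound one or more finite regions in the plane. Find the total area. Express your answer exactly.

Set the curves equal: -2*s**3 + 18*s**2 - 46*s + 26 = -4, so -2*s**3 + 18*s**2 - 46*s + 30 = 0, which factors as -2*(s - 5)*(s - 3)*(s - 1) = 0. The curves meet at s = 1, 3, 5.
On [1, 3], y = -4 is on top; that piece has area ∫[1,3] (-(-2*s**3 + 18*s**2 - 46*s + 30)) ds = 8.
On [3, 5], y = -2*s**3 + 18*s**2 - 46*s + 26 is on top; that piece has area ∫[3,5] (-2*s**3 + 18*s**2 - 46*s + 30) ds = 8.
Total enclosed area = 8 + 8 = 16.

16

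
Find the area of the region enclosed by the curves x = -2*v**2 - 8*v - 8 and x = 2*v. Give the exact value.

Both boundary curves give x as a function of v, so integrate with respect to v. Setting them equal: -2*v**2 - 10*v - 8 = 0, i.e. -2*(v + 1)*(v + 4) = 0, so they meet at v = -4, -1.
For v in [-4, -1], x = -2*v**2 - 8*v - 8 is on the right; area = ∫[-4,-1] (-2*v**2 - 10*v - 8) dv = 9.

9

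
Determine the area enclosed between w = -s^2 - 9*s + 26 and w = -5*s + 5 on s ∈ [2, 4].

10

The difference (-s^2 - 9*s + 26) - (-5*s + 5) = -s^2 - 4*s + 21 changes sign at s = 3 inside [2, 4], so split the integral there.
∫[2,3] (-s^2 - 4*s + 21) ds = 14/3.
∫[3,4] (-s^2 - 4*s + 21) ds = -16/3; the area of that piece is 16/3.
Total area = 14/3 + 16/3 = 10.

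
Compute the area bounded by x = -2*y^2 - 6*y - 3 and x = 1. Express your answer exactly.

Both boundary curves give x as a function of y, so integrate with respect to y. Setting them equal: -2*y^2 - 6*y - 4 = 0, i.e. -2*(y + 1)*(y + 2) = 0, so they meet at y = -2, -1.
For y in [-2, -1], x = -2*y^2 - 6*y - 3 is on the right; area = ∫[-2,-1] (-2*y^2 - 6*y - 4) dy = 1/3.

1/3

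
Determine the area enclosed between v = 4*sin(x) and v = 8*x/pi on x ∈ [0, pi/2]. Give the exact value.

4 - pi

On [0, pi/2], (4*sin(x)) - (8*x/pi) = -8*x/pi + 4*sin(x) is ≥ 0 throughout, so the area is a single integral of |-8*x/pi + 4*sin(x)|.
∫[0,pi/2] (-8*x/pi + 4*sin(x)) dx = 4 - pi.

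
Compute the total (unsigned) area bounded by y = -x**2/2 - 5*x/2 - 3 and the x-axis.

The curve meets the x-axis where -x**2/2 - 5*x/2 - 3 = 0, i.e. -(x + 2)*(x + 3)/2 = 0, at x = -3, -2.
On [-3, -2] the curve lies above the axis; ∫[-3,-2] (-x**2/2 - 5*x/2 - 3) dx = 1/12, giving area 1/12.

1/12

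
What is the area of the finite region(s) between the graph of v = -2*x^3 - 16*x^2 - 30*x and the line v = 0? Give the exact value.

253/6

The curve meets the x-axis where -2*x^3 - 16*x^2 - 30*x = 0, i.e. -2*x*(x + 3)*(x + 5) = 0, at x = -5, -3, 0.
On [-5, -3] the curve lies below the axis; ∫[-5,-3] (-2*x^3 - 16*x^2 - 30*x) dx = -32/3, giving area 32/3.
On [-3, 0] the curve lies above the axis; ∫[-3,0] (-2*x^3 - 16*x^2 - 30*x) dx = 63/2, giving area 63/2.
Total area = 32/3 + 63/2 = 253/6.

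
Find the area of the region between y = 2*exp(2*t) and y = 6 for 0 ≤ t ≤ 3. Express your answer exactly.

-23 + 6*log(3) + exp(6)

The difference (2*exp(2*t)) - (6) = 2*exp(2*t) - 6 changes sign at t = log(3)/2 inside [0, 3], so split the integral there.
∫[0,log(3)/2] (2*exp(2*t) - 6) dt = 2 - log(27); the area of that piece is -2 + log(27).
∫[log(3)/2,3] (2*exp(2*t) - 6) dt = -21 + 3*log(3) + exp(6).
Total area = (-2 + log(27)) + (-21 + 3*log(3) + exp(6)) = -23 + 6*log(3) + exp(6).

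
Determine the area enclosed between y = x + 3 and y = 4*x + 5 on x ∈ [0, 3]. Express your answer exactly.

39/2

On [0, 3], (x + 3) - (4*x + 5) = -3*x - 2 is ≤ 0 throughout, so the area is a single integral of |-3*x - 2|.
∫[0,3] (-3*x - 2) dx = -39/2; the area of that piece is 39/2.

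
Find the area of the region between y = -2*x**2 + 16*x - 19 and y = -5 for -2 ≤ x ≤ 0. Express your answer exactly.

On [-2, 0], (-2*x**2 + 16*x - 19) - (-5) = -2*x**2 + 16*x - 14 is ≤ 0 throughout, so the area is a single integral of |-2*x**2 + 16*x - 14|.
∫[-2,0] (-2*x**2 + 16*x - 14) dx = -196/3; the area of that piece is 196/3.

196/3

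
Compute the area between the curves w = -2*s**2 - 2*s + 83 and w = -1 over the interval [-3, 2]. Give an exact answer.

1205/3

On [-3, 2], (-2*s**2 - 2*s + 83) - (-1) = -2*s**2 - 2*s + 84 is ≥ 0 throughout, so the area is a single integral of |-2*s**2 - 2*s + 84|.
∫[-3,2] (-2*s**2 - 2*s + 84) ds = 1205/3.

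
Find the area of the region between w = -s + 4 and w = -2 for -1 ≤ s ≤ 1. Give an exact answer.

12

On [-1, 1], (-s + 4) - (-2) = -s + 6 is ≥ 0 throughout, so the area is a single integral of |-s + 6|.
∫[-1,1] (-s + 6) ds = 12.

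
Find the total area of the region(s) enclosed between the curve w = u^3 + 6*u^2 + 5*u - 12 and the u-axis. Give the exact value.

The curve meets the u-axis where u^3 + 6*u^2 + 5*u - 12 = 0, i.e. (u - 1)*(u + 3)*(u + 4) = 0, at u = -4, -3, 1.
On [-4, -3] the curve lies above the axis; ∫[-4,-3] (u^3 + 6*u^2 + 5*u - 12) du = 3/4, giving area 3/4.
On [-3, 1] the curve lies below the axis; ∫[-3,1] (u^3 + 6*u^2 + 5*u - 12) du = -32, giving area 32.
Total area = 3/4 + 32 = 131/4.

131/4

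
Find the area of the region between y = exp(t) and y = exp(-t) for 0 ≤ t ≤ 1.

-2 + exp(-1) + exp(1)

On [0, 1], (exp(t)) - (exp(-t)) = exp(t) - exp(-t) is ≥ 0 throughout, so the area is a single integral of |exp(t) - exp(-t)|.
∫[0,1] (exp(t) - exp(-t)) dt = -2 + exp(-1) + exp(1).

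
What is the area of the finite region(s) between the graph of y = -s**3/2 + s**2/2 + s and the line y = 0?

37/24

The curve meets the s-axis where -s**3/2 + s**2/2 + s = 0, i.e. -s*(s - 2)*(s + 1)/2 = 0, at s = -1, 0, 2.
On [-1, 0] the curve lies below the axis; ∫[-1,0] (-s**3/2 + s**2/2 + s) ds = -5/24, giving area 5/24.
On [0, 2] the curve lies above the axis; ∫[0,2] (-s**3/2 + s**2/2 + s) ds = 4/3, giving area 4/3.
Total area = 5/24 + 4/3 = 37/24.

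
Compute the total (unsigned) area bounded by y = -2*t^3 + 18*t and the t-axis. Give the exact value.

The curve meets the t-axis where -2*t^3 + 18*t = 0, i.e. -2*t*(t - 3)*(t + 3) = 0, at t = -3, 0, 3.
On [-3, 0] the curve lies below the axis; ∫[-3,0] (-2*t^3 + 18*t) dt = -81/2, giving area 81/2.
On [0, 3] the curve lies above the axis; ∫[0,3] (-2*t^3 + 18*t) dt = 81/2, giving area 81/2.
Total area = 81/2 + 81/2 = 81.

81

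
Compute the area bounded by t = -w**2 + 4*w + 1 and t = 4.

Both boundary curves give t as a function of w, so integrate with respect to w. Setting them equal: -w**2 + 4*w - 3 = 0, i.e. -(w - 3)*(w - 1) = 0, so they meet at w = 1, 3.
For w in [1, 3], t = -w**2 + 4*w + 1 is on the right; area = ∫[1,3] (-w**2 + 4*w - 3) dw = 4/3.

4/3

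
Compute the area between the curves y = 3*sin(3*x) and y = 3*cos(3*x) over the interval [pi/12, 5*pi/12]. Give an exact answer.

2*sqrt(2)

On [pi/12, 5*pi/12], (3*sin(3*x)) - (3*cos(3*x)) = 3*sin(3*x) - 3*cos(3*x) is ≥ 0 throughout, so the area is a single integral of |3*sin(3*x) - 3*cos(3*x)|.
∫[pi/12,5*pi/12] (3*sin(3*x) - 3*cos(3*x)) dx = 2*sqrt(2).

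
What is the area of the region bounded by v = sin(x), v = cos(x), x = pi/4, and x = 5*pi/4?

2*sqrt(2)

On [pi/4, 5*pi/4], (sin(x)) - (cos(x)) = sin(x) - cos(x) is ≥ 0 throughout, so the area is a single integral of |sin(x) - cos(x)|.
∫[pi/4,5*pi/4] (sin(x) - cos(x)) dx = 2*sqrt(2).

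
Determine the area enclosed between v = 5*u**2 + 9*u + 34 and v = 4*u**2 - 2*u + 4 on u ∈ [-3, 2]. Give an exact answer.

805/6

On [-3, 2], (5*u**2 + 9*u + 34) - (4*u**2 - 2*u + 4) = u**2 + 11*u + 30 is ≥ 0 throughout, so the area is a single integral of |u**2 + 11*u + 30|.
∫[-3,2] (u**2 + 11*u + 30) du = 805/6.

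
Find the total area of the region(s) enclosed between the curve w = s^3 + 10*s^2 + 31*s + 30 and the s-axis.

37/12

The curve meets the s-axis where s^3 + 10*s^2 + 31*s + 30 = 0, i.e. (s + 2)*(s + 3)*(s + 5) = 0, at s = -5, -3, -2.
On [-5, -3] the curve lies above the axis; ∫[-5,-3] (s^3 + 10*s^2 + 31*s + 30) ds = 8/3, giving area 8/3.
On [-3, -2] the curve lies below the axis; ∫[-3,-2] (s^3 + 10*s^2 + 31*s + 30) ds = -5/12, giving area 5/12.
Total area = 8/3 + 5/12 = 37/12.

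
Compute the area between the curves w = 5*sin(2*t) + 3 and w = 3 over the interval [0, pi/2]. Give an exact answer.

5

On [0, pi/2], (5*sin(2*t) + 3) - (3) = 5*sin(2*t) is ≥ 0 throughout, so the area is a single integral of |5*sin(2*t)|.
∫[0,pi/2] (5*sin(2*t)) dt = 5.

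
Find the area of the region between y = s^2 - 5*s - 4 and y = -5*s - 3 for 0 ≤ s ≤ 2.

The difference (s^2 - 5*s - 4) - (-5*s - 3) = s^2 - 1 changes sign at s = 1 inside [0, 2], so split the integral there.
∫[0,1] (s^2 - 1) ds = -2/3; the area of that piece is 2/3.
∫[1,2] (s^2 - 1) ds = 4/3.
Total area = 2/3 + 4/3 = 2.

2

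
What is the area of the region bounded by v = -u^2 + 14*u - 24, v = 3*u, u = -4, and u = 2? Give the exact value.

On [-4, 2], (-u^2 + 14*u - 24) - (3*u) = -u^2 + 11*u - 24 is ≤ 0 throughout, so the area is a single integral of |-u^2 + 11*u - 24|.
∫[-4,2] (-u^2 + 11*u - 24) du = -234; the area of that piece is 234.

234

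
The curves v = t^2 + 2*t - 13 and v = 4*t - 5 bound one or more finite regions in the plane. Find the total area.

Set the curves equal: t^2 + 2*t - 13 = 4*t - 5, so t^2 - 2*t - 8 = 0, which factors as (t - 4)*(t + 2) = 0. The curves meet at t = -2, 4.
On [-2, 4], v = 4*t - 5 is on top; that piece has area ∫[-2,4] (-(t^2 - 2*t - 8)) dt = 36.

36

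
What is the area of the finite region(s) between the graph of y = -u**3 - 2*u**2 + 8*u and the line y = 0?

148/3

The curve meets the u-axis where -u**3 - 2*u**2 + 8*u = 0, i.e. -u*(u - 2)*(u + 4) = 0, at u = -4, 0, 2.
On [-4, 0] the curve lies below the axis; ∫[-4,0] (-u**3 - 2*u**2 + 8*u) du = -128/3, giving area 128/3.
On [0, 2] the curve lies above the axis; ∫[0,2] (-u**3 - 2*u**2 + 8*u) du = 20/3, giving area 20/3.
Total area = 128/3 + 20/3 = 148/3.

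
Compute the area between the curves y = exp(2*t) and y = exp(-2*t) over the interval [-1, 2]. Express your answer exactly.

-2 + exp(-4)/2 + exp(-2)/2 + exp(2)/2 + exp(4)/2

The difference (exp(2*t)) - (exp(-2*t)) = exp(2*t) - exp(-2*t) changes sign at t = 0 inside [-1, 2], so split the integral there.
∫[-1,0] (exp(2*t) - exp(-2*t)) dt = -exp(2)/2 - exp(-2)/2 + 1; the area of that piece is -1 + exp(-2)/2 + exp(2)/2.
∫[0,2] (exp(2*t) - exp(-2*t)) dt = -1 + exp(-4)/2 + exp(4)/2.
Total area = (-1 + exp(-2)/2 + exp(2)/2) + (-1 + exp(-4)/2 + exp(4)/2) = -2 + exp(-4)/2 + exp(-2)/2 + exp(2)/2 + exp(4)/2.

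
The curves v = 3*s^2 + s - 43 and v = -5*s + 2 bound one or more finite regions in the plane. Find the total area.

256

Set the curves equal: 3*s^2 + s - 43 = -5*s + 2, so 3*s^2 + 6*s - 45 = 0, which factors as 3*(s - 3)*(s + 5) = 0. The curves meet at s = -5, 3.
On [-5, 3], v = -5*s + 2 is on top; that piece has area ∫[-5,3] (-(3*s^2 + 6*s - 45)) ds = 256.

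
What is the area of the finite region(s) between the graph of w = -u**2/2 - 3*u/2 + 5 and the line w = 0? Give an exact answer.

343/12

The curve meets the u-axis where -u**2/2 - 3*u/2 + 5 = 0, i.e. -(u - 2)*(u + 5)/2 = 0, at u = -5, 2.
On [-5, 2] the curve lies above the axis; ∫[-5,2] (-u**2/2 - 3*u/2 + 5) du = 343/12, giving area 343/12.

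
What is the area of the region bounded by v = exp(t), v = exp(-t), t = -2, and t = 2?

-4 + 2*exp(-2) + 2*exp(2)

The difference (exp(t)) - (exp(-t)) = exp(t) - exp(-t) changes sign at t = 0 inside [-2, 2], so split the integral there.
∫[-2,0] (exp(t) - exp(-t)) dt = -exp(2) - exp(-2) + 2; the area of that piece is -2 + exp(-2) + exp(2).
∫[0,2] (exp(t) - exp(-t)) dt = -2 + exp(-2) + exp(2).
Total area = (-2 + exp(-2) + exp(2)) + (-2 + exp(-2) + exp(2)) = -4 + 2*exp(-2) + 2*exp(2).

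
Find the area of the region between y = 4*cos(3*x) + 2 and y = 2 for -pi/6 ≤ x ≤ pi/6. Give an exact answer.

On [-pi/6, pi/6], (4*cos(3*x) + 2) - (2) = 4*cos(3*x) is ≥ 0 throughout, so the area is a single integral of |4*cos(3*x)|.
∫[-pi/6,pi/6] (4*cos(3*x)) dx = 8/3.

8/3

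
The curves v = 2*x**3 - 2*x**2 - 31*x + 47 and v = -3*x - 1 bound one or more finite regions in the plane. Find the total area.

Set the curves equal: 2*x**3 - 2*x**2 - 31*x + 47 = -3*x - 1, so 2*x**3 - 2*x**2 - 28*x + 48 = 0, which factors as 2*(x - 3)*(x - 2)*(x + 4) = 0. The curves meet at x = -4, 2, 3.
On [-4, 2], v = 2*x**3 - 2*x**2 - 31*x + 47 is on top; that piece has area ∫[-4,2] (2*x**3 - 2*x**2 - 28*x + 48) dx = 288.
On [2, 3], v = -3*x - 1 is on top; that piece has area ∫[2,3] (-(2*x**3 - 2*x**2 - 28*x + 48)) dx = 13/6.
Total enclosed area = 288 + 13/6 = 1741/6.

1741/6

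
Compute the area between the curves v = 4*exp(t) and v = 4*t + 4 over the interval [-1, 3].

-32 - 4*exp(-1) + 4*exp(3)

On [-1, 3], (4*exp(t)) - (4*t + 4) = -4*t + 4*exp(t) - 4 is ≥ 0 throughout, so the area is a single integral of |-4*t + 4*exp(t) - 4|.
∫[-1,3] (-4*t + 4*exp(t) - 4) dt = -32 - 4*exp(-1) + 4*exp(3).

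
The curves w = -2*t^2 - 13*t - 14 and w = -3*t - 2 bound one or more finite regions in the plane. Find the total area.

Set the curves equal: -2*t^2 - 13*t - 14 = -3*t - 2, so -2*t^2 - 10*t - 12 = 0, which factors as -2*(t + 2)*(t + 3) = 0. The curves meet at t = -3, -2.
On [-3, -2], w = -2*t^2 - 13*t - 14 is on top; that piece has area ∫[-3,-2] (-2*t^2 - 10*t - 12) dt = 1/3.

1/3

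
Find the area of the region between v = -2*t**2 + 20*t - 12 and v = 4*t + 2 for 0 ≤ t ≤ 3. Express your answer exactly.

76/3

The difference (-2*t**2 + 20*t - 12) - (4*t + 2) = -2*t**2 + 16*t - 14 changes sign at t = 1 inside [0, 3], so split the integral there.
∫[0,1] (-2*t**2 + 16*t - 14) dt = -20/3; the area of that piece is 20/3.
∫[1,3] (-2*t**2 + 16*t - 14) dt = 56/3.
Total area = 20/3 + 56/3 = 76/3.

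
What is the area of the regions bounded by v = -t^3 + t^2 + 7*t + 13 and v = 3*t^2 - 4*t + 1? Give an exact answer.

937/12

Set the curves equal: -t^3 + t^2 + 7*t + 13 = 3*t^2 - 4*t + 1, so -t^3 - 2*t^2 + 11*t + 12 = 0, which factors as -(t - 3)*(t + 1)*(t + 4) = 0. The curves meet at t = -4, -1, 3.
On [-4, -1], v = 3*t^2 - 4*t + 1 is on top; that piece has area ∫[-4,-1] (-(-t^3 - 2*t^2 + 11*t + 12)) dt = 99/4.
On [-1, 3], v = -t^3 + t^2 + 7*t + 13 is on top; that piece has area ∫[-1,3] (-t^3 - 2*t^2 + 11*t + 12) dt = 160/3.
Total enclosed area = 99/4 + 160/3 = 937/12.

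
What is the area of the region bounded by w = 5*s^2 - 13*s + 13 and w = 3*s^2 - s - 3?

Set the curves equal: 5*s^2 - 13*s + 13 = 3*s^2 - s - 3, so 2*s^2 - 12*s + 16 = 0, which factors as 2*(s - 4)*(s - 2) = 0. The curves meet at s = 2, 4.
On [2, 4], w = 3*s^2 - s - 3 is on top; that piece has area ∫[2,4] (-(2*s^2 - 12*s + 16)) ds = 8/3.

8/3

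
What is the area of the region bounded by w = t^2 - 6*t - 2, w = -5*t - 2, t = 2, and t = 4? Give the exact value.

On [2, 4], (t^2 - 6*t - 2) - (-5*t - 2) = t^2 - t is ≥ 0 throughout, so the area is a single integral of |t^2 - t|.
∫[2,4] (t^2 - t) dt = 38/3.

38/3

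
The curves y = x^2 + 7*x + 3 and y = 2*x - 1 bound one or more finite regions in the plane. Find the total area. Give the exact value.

9/2

Set the curves equal: x^2 + 7*x + 3 = 2*x - 1, so x^2 + 5*x + 4 = 0, which factors as (x + 1)*(x + 4) = 0. The curves meet at x = -4, -1.
On [-4, -1], y = 2*x - 1 is on top; that piece has area ∫[-4,-1] (-(x^2 + 5*x + 4)) dx = 9/2.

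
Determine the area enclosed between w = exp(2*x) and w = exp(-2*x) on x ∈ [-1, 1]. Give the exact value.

The difference (exp(2*x)) - (exp(-2*x)) = exp(2*x) - exp(-2*x) changes sign at x = 0 inside [-1, 1], so split the integral there.
∫[-1,0] (exp(2*x) - exp(-2*x)) dx = -exp(2)/2 - exp(-2)/2 + 1; the area of that piece is -1 + exp(-2)/2 + exp(2)/2.
∫[0,1] (exp(2*x) - exp(-2*x)) dx = -1 + exp(-2)/2 + exp(2)/2.
Total area = (-1 + exp(-2)/2 + exp(2)/2) + (-1 + exp(-2)/2 + exp(2)/2) = -2 + exp(-2) + exp(2).

-2 + exp(-2) + exp(2)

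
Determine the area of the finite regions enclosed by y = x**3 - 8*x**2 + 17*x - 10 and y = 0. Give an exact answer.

Set the curves equal: x**3 - 8*x**2 + 17*x - 10 = 0, so x**3 - 8*x**2 + 17*x - 10 = 0, which factors as (x - 5)*(x - 2)*(x - 1) = 0. The curves meet at x = 1, 2, 5.
On [1, 2], y = x**3 - 8*x**2 + 17*x - 10 is on top; that piece has area ∫[1,2] (x**3 - 8*x**2 + 17*x - 10) dx = 7/12.
On [2, 5], y = 0 is on top; that piece has area ∫[2,5] (-(x**3 - 8*x**2 + 17*x - 10)) dx = 45/4.
Total enclosed area = 7/12 + 45/4 = 71/6.

71/6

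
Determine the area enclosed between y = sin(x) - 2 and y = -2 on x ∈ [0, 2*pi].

The difference (sin(x) - 2) - (-2) = sin(x) changes sign at x = pi inside [0, 2*pi], so split the integral there.
∫[0,pi] (sin(x)) dx = 2.
∫[pi,2*pi] (sin(x)) dx = -2; the area of that piece is 2.
Total area = 2 + 2 = 4.

4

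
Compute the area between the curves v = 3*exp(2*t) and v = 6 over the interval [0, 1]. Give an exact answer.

The difference (3*exp(2*t)) - (6) = 3*exp(2*t) - 6 changes sign at t = log(2)/2 inside [0, 1], so split the integral there.
∫[0,log(2)/2] (3*exp(2*t) - 6) dt = 3/2 - log(8); the area of that piece is -3/2 + log(8).
∫[log(2)/2,1] (3*exp(2*t) - 6) dt = -9 + 3*log(2) + 3*exp(2)/2.
Total area = (-3/2 + log(8)) + (-9 + 3*log(2) + 3*exp(2)/2) = -21/2 + 6*log(2) + 3*exp(2)/2.

-21/2 + 6*log(2) + 3*exp(2)/2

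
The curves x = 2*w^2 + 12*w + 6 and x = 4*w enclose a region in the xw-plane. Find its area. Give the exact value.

8/3

Both boundary curves give x as a function of w, so integrate with respect to w. Setting them equal: 2*w^2 + 8*w + 6 = 0, i.e. 2*(w + 1)*(w + 3) = 0, so they meet at w = -3, -1.
For w in [-3, -1], x = 2*w^2 + 12*w + 6 is on the left; area = ∫[-3,-1] (-(2*w^2 + 8*w + 6)) dw = 8/3.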